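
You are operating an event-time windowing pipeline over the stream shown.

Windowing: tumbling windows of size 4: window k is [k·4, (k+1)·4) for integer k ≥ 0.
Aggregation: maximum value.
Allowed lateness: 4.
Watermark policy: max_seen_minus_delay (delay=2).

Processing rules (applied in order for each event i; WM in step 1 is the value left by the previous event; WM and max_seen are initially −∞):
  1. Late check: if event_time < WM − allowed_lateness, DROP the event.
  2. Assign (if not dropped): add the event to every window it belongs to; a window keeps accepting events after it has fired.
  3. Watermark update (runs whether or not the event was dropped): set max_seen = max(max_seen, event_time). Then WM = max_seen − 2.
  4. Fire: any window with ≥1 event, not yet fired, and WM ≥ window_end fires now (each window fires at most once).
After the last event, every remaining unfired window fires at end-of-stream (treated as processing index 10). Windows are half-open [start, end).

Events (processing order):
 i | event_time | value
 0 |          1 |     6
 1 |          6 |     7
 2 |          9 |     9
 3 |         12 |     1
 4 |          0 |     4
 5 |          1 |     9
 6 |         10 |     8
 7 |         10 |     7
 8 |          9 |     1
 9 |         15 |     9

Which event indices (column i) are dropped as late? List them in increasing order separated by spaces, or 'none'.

4 5

i=0 t=1 v=6: → [0,4); WM=-1
i=1 t=6 v=7: → [4,8); WM=4; [0,4) fires=6
i=2 t=9 v=9: → [8,12); WM=7
i=3 t=12 v=1: → [12,16); WM=10; [4,8) fires=7
i=4 t=0 v=4: DROP (t<10-4); WM=10
i=5 t=1 v=9: DROP (t<10-4); WM=10
i=6 t=10 v=8: → [8,12); WM=10
i=7 t=10 v=7: → [8,12); WM=10
i=8 t=9 v=1: → [8,12); WM=10
i=9 t=15 v=9: → [12,16); WM=13; [8,12) fires=9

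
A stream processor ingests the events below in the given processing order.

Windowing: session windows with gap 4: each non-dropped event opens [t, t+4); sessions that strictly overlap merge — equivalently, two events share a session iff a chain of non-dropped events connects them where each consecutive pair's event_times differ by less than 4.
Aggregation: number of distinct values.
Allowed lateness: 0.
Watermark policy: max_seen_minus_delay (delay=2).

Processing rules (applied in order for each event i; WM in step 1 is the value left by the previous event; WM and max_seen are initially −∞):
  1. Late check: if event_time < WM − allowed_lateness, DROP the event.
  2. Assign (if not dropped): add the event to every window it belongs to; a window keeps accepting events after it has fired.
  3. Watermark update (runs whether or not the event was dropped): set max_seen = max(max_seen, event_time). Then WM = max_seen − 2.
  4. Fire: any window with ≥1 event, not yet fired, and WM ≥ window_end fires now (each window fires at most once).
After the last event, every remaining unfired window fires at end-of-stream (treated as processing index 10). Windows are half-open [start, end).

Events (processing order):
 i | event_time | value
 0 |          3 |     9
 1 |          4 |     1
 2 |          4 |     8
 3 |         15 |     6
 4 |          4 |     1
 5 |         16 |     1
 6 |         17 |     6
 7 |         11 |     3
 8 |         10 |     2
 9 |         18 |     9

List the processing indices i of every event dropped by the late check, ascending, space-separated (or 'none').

i=0 t=3 v=9: → [3,7); WM=1
i=1 t=4 v=1: → [3,8); WM=2
i=2 t=4 v=8: → [3,8); WM=2
i=3 t=15 v=6: → [15,19); WM=13
i=4 t=4 v=1: DROP (t<13-0); WM=13
i=5 t=16 v=1: → [15,20); WM=14
i=6 t=17 v=6: → [15,21); WM=15
i=7 t=11 v=3: DROP (t<15-0); WM=15
i=8 t=10 v=2: DROP (t<15-0); WM=15
i=9 t=18 v=9: → [15,22); WM=16

4 7 8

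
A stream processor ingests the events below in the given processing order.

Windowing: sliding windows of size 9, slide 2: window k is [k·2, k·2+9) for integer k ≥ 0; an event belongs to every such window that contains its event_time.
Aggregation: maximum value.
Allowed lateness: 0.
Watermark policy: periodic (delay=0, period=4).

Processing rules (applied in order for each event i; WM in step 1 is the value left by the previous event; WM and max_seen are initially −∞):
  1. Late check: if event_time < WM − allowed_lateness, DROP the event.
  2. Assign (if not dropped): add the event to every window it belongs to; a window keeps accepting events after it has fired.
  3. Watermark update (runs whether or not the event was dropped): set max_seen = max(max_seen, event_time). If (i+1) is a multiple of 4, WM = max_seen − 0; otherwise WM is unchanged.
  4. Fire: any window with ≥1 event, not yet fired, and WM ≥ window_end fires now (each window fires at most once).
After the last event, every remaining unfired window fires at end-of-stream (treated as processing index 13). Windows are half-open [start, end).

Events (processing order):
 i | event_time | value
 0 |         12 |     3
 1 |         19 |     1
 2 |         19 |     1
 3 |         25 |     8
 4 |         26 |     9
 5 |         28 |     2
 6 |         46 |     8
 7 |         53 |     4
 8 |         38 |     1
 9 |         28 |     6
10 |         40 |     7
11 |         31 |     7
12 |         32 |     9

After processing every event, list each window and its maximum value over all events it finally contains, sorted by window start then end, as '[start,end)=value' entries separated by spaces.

i=0 t=12 v=3: → [12,21),[10,19),[8,17),[6,15),[4,13); WM=−∞
i=1 t=19 v=1: → [18,27),[16,25),[14,23),[12,21); WM=−∞
i=2 t=19 v=1: → [18,27),[16,25),[14,23),[12,21); WM=−∞
i=3 t=25 v=8: → [24,33),[22,31),[20,29),[18,27); WM=25; [4,13) fires=3 [6,15) fires=3 [8,17) fires=3 [10,19) fires=3 [12,21) fires=3 [14,23) fires=1 [16,25) fires=1
i=4 t=26 v=9: → [26,35),[24,33),[22,31),[20,29),[18,27); WM=25
i=5 t=28 v=2: → [28,37),[26,35),[24,33),[22,31),[20,29); WM=25
i=6 t=46 v=8: → [46,55),[44,53),[42,51),[40,49),[38,47); WM=25
i=7 t=53 v=4: → [52,61),[50,59),[48,57),[46,55); WM=53; [18,27) fires=9 [20,29) fires=9 [22,31) fires=9 [24,33) fires=9 [26,35) fires=9 [28,37) fires=2 [38,47) fires=8 [40,49) fires=8 [42,51) fires=8 [44,53) fires=8
i=8 t=38 v=1: DROP (t<53-0); WM=53
i=9 t=28 v=6: DROP (t<53-0); WM=53
i=10 t=40 v=7: DROP (t<53-0); WM=53
i=11 t=31 v=7: DROP (t<53-0); WM=53
i=12 t=32 v=9: DROP (t<53-0); WM=53

[4,13)=3 [6,15)=3 [8,17)=3 [10,19)=3 [12,21)=3 [14,23)=1 [16,25)=1 [18,27)=9 [20,29)=9 [22,31)=9 [24,33)=9 [26,35)=9 [28,37)=2 [38,47)=8 [40,49)=8 [42,51)=8 [44,53)=8 [46,55)=8 [48,57)=4 [50,59)=4 [52,61)=4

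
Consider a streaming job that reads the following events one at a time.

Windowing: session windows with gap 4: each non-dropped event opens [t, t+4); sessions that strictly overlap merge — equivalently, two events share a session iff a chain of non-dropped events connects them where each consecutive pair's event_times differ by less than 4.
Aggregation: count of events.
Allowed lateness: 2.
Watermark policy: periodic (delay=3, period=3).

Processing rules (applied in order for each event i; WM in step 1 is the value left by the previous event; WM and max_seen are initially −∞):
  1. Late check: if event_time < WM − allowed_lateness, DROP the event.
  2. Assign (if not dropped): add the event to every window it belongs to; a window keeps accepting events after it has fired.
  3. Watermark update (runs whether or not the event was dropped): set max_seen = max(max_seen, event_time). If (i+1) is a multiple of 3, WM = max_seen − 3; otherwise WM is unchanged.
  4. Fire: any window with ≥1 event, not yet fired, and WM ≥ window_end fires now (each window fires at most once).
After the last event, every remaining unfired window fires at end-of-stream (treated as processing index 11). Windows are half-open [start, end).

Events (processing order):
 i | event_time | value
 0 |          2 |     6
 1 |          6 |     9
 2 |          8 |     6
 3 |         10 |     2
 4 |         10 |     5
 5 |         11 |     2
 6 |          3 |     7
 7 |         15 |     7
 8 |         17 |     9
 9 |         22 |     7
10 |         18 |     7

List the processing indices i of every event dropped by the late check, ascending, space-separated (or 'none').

6

i=0 t=2 v=6: → [2,6); WM=−∞
i=1 t=6 v=9: → [6,10); WM=−∞
i=2 t=8 v=6: → [6,12); WM=5
i=3 t=10 v=2: → [6,14); WM=5
i=4 t=10 v=5: → [6,14); WM=5
i=5 t=11 v=2: → [6,15); WM=8
i=6 t=3 v=7: DROP (t<8-2); WM=8
i=7 t=15 v=7: → [15,19); WM=8
i=8 t=17 v=9: → [15,21); WM=14
i=9 t=22 v=7: → [22,26); WM=14
i=10 t=18 v=7: → [15,22); WM=14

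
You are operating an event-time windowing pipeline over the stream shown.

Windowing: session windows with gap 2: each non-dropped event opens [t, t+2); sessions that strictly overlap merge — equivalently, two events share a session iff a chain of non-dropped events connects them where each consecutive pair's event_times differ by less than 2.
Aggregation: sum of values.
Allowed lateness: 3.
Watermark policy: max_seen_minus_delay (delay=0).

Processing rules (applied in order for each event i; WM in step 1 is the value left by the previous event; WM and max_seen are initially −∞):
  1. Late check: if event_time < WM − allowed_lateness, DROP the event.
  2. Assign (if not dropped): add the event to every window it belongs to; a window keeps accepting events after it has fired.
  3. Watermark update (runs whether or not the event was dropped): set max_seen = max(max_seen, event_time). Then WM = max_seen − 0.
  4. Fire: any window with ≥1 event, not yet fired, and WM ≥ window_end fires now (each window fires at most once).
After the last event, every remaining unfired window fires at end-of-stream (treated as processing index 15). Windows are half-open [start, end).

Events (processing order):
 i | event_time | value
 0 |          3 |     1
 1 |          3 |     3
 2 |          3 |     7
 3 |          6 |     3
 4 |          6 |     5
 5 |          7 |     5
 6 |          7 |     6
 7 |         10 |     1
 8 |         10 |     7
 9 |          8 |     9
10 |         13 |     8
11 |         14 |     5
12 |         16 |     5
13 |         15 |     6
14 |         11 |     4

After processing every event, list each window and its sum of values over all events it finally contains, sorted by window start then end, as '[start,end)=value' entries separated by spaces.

i=0 t=3 v=1: → [3,5); WM=3
i=1 t=3 v=3: → [3,5); WM=3
i=2 t=3 v=7: → [3,5); WM=3
i=3 t=6 v=3: → [6,8); WM=6
i=4 t=6 v=5: → [6,8); WM=6
i=5 t=7 v=5: → [6,9); WM=7
i=6 t=7 v=6: → [6,9); WM=7
i=7 t=10 v=1: → [10,12); WM=10
i=8 t=10 v=7: → [10,12); WM=10
i=9 t=8 v=9: → [6,10); WM=10
i=10 t=13 v=8: → [13,15); WM=13
i=11 t=14 v=5: → [13,16); WM=14
i=12 t=16 v=5: → [16,18); WM=16
i=13 t=15 v=6: → [13,18); WM=16
i=14 t=11 v=4: DROP (t<16-3); WM=16

[3,5)=11 [6,10)=28 [10,12)=8 [13,18)=24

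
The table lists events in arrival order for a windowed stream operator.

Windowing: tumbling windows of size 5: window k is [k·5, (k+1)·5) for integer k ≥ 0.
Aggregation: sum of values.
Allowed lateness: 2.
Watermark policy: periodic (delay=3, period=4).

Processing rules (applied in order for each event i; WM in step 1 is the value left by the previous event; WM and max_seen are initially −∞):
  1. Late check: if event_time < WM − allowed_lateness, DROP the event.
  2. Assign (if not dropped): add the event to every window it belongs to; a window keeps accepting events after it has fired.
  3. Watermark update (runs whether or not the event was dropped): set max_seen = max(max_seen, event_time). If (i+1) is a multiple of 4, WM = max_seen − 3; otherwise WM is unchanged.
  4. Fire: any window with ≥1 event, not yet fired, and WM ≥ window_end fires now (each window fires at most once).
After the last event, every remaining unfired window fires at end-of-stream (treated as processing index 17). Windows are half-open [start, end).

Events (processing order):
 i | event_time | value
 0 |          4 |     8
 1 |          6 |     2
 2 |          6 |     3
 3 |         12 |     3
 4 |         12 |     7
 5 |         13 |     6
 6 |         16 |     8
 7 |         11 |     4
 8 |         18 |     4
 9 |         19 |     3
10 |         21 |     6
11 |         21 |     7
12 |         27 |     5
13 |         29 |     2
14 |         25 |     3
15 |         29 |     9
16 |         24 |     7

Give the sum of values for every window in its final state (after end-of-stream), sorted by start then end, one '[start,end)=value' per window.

i=0 t=4 v=8: → [0,5); WM=−∞
i=1 t=6 v=2: → [5,10); WM=−∞
i=2 t=6 v=3: → [5,10); WM=−∞
i=3 t=12 v=3: → [10,15); WM=9; [0,5) fires=8
i=4 t=12 v=7: → [10,15); WM=9
i=5 t=13 v=6: → [10,15); WM=9
i=6 t=16 v=8: → [15,20); WM=9
i=7 t=11 v=4: → [10,15); WM=13; [5,10) fires=5
i=8 t=18 v=4: → [15,20); WM=13
i=9 t=19 v=3: → [15,20); WM=13
i=10 t=21 v=6: → [20,25); WM=13
i=11 t=21 v=7: → [20,25); WM=18; [10,15) fires=20
i=12 t=27 v=5: → [25,30); WM=18
i=13 t=29 v=2: → [25,30); WM=18
i=14 t=25 v=3: → [25,30); WM=18
i=15 t=29 v=9: → [25,30); WM=26; [15,20) fires=15 [20,25) fires=13
i=16 t=24 v=7: → [20,25); WM=26

[0,5)=8 [5,10)=5 [10,15)=20 [15,20)=15 [20,25)=20 [25,30)=19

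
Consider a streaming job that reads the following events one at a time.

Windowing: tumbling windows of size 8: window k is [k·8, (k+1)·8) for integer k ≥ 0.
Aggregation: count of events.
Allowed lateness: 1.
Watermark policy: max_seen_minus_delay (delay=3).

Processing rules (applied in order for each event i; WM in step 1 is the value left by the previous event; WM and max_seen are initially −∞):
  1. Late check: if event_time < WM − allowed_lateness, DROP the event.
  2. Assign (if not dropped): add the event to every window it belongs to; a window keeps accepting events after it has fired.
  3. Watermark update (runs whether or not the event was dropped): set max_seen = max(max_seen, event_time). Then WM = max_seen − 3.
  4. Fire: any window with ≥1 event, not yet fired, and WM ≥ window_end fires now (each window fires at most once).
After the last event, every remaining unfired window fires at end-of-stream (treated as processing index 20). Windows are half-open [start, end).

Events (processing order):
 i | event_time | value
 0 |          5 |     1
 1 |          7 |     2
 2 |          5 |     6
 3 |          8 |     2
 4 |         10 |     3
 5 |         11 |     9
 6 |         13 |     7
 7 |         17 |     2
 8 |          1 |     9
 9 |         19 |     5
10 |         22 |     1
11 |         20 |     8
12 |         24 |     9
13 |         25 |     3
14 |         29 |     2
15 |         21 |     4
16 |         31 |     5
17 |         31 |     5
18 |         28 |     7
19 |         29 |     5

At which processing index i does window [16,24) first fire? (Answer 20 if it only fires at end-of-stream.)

i=0 t=5 v=1: → [0,8); WM=2
i=1 t=7 v=2: → [0,8); WM=4
i=2 t=5 v=6: → [0,8); WM=4
i=3 t=8 v=2: → [8,16); WM=5
i=4 t=10 v=3: → [8,16); WM=7
i=5 t=11 v=9: → [8,16); WM=8; [0,8) fires=3
i=6 t=13 v=7: → [8,16); WM=10
i=7 t=17 v=2: → [16,24); WM=14
i=8 t=1 v=9: DROP (t<14-1); WM=14
i=9 t=19 v=5: → [16,24); WM=16; [8,16) fires=4
i=10 t=22 v=1: → [16,24); WM=19
i=11 t=20 v=8: → [16,24); WM=19
i=12 t=24 v=9: → [24,32); WM=21
i=13 t=25 v=3: → [24,32); WM=22
i=14 t=29 v=2: → [24,32); WM=26; [16,24) fires=4
i=15 t=21 v=4: DROP (t<26-1); WM=26
i=16 t=31 v=5: → [24,32); WM=28
i=17 t=31 v=5: → [24,32); WM=28
i=18 t=28 v=7: → [24,32); WM=28
i=19 t=29 v=5: → [24,32); WM=28

14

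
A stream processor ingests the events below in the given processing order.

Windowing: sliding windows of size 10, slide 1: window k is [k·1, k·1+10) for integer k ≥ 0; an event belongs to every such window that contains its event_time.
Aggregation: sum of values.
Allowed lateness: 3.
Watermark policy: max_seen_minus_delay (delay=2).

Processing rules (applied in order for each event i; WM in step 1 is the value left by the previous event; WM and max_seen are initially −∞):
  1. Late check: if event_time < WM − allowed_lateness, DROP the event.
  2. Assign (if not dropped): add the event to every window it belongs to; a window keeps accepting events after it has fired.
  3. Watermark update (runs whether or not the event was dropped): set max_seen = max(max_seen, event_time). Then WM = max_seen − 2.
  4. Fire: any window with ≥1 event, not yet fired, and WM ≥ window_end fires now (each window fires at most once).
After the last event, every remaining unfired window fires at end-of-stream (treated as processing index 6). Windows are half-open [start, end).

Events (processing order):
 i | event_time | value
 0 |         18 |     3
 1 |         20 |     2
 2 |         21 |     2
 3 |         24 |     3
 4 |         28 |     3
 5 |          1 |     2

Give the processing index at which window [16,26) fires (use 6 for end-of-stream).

4

i=0 t=18 v=3: → [18,28),[17,27),[16,26),[15,25),[14,24),[13,23),[12,22),[11,21),[10,20),[9,19); WM=16
i=1 t=20 v=2: → [20,30),[19,29),[18,28),[17,27),[16,26),[15,25),[14,24),[13,23),[12,22),[11,21); WM=18
i=2 t=21 v=2: → [21,31),[20,30),[19,29),[18,28),[17,27),[16,26),[15,25),[14,24),[13,23),[12,22); WM=19; [9,19) fires=3
i=3 t=24 v=3: → [24,34),[23,33),[22,32),[21,31),[20,30),[19,29),[18,28),[17,27),[16,26),[15,25); WM=22; [10,20) fires=3 [11,21) fires=5 [12,22) fires=7
i=4 t=28 v=3: → [28,38),[27,37),[26,36),[25,35),[24,34),[23,33),[22,32),[21,31),[20,30),[19,29); WM=26; [13,23) fires=7 [14,24) fires=7 [15,25) fires=10 [16,26) fires=10
i=5 t=1 v=2: DROP (t<26-3); WM=26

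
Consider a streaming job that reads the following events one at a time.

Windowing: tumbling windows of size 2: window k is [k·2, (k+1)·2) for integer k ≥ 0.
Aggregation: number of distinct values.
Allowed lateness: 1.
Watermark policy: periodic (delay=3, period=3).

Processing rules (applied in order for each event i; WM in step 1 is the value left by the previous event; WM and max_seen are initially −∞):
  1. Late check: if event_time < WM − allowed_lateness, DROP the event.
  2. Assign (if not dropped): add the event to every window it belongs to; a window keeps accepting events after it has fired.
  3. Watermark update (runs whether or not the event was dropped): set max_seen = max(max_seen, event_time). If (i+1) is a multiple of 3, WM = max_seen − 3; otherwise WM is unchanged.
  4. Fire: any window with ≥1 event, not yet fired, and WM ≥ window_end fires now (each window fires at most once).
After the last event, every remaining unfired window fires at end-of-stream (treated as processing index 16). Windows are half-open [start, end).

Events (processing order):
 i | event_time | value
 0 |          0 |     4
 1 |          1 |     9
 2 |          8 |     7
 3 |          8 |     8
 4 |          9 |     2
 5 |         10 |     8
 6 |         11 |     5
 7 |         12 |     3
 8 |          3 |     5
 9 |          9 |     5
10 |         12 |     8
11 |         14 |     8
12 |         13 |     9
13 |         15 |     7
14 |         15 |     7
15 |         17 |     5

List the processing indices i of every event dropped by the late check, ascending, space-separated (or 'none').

8

i=0 t=0 v=4: → [0,2); WM=−∞
i=1 t=1 v=9: → [0,2); WM=−∞
i=2 t=8 v=7: → [8,10); WM=5; [0,2) fires=2
i=3 t=8 v=8: → [8,10); WM=5
i=4 t=9 v=2: → [8,10); WM=5
i=5 t=10 v=8: → [10,12); WM=7
i=6 t=11 v=5: → [10,12); WM=7
i=7 t=12 v=3: → [12,14); WM=7
i=8 t=3 v=5: DROP (t<7-1); WM=9
i=9 t=9 v=5: → [8,10); WM=9
i=10 t=12 v=8: → [12,14); WM=9
i=11 t=14 v=8: → [14,16); WM=11; [8,10) fires=4
i=12 t=13 v=9: → [12,14); WM=11
i=13 t=15 v=7: → [14,16); WM=11
i=14 t=15 v=7: → [14,16); WM=12; [10,12) fires=2
i=15 t=17 v=5: → [16,18); WM=12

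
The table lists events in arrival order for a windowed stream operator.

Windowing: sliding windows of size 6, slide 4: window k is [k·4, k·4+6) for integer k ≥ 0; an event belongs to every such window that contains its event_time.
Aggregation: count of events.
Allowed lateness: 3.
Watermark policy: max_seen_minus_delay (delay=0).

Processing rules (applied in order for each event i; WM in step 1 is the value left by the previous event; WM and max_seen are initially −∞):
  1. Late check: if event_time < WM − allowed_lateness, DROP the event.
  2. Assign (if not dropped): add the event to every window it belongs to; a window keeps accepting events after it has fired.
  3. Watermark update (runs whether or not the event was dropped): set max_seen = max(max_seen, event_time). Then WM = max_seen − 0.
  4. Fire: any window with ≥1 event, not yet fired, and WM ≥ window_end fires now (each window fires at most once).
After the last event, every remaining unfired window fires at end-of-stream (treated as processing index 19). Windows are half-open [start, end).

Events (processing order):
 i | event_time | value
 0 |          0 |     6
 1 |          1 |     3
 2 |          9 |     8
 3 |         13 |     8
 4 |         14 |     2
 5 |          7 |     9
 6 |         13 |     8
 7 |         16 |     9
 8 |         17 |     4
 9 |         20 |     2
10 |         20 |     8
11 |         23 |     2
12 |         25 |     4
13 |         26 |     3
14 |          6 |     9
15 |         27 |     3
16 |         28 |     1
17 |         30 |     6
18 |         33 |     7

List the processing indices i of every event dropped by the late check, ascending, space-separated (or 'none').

i=0 t=0 v=6: → [0,6); WM=0
i=1 t=1 v=3: → [0,6); WM=1
i=2 t=9 v=8: → [8,14),[4,10); WM=9; [0,6) fires=2
i=3 t=13 v=8: → [12,18),[8,14); WM=13; [4,10) fires=1
i=4 t=14 v=2: → [12,18); WM=14; [8,14) fires=2
i=5 t=7 v=9: DROP (t<14-3); WM=14
i=6 t=13 v=8: → [12,18),[8,14); WM=14
i=7 t=16 v=9: → [16,22),[12,18); WM=16
i=8 t=17 v=4: → [16,22),[12,18); WM=17
i=9 t=20 v=2: → [20,26),[16,22); WM=20; [12,18) fires=5
i=10 t=20 v=8: → [20,26),[16,22); WM=20
i=11 t=23 v=2: → [20,26); WM=23; [16,22) fires=4
i=12 t=25 v=4: → [24,30),[20,26); WM=25
i=13 t=26 v=3: → [24,30); WM=26; [20,26) fires=4
i=14 t=6 v=9: DROP (t<26-3); WM=26
i=15 t=27 v=3: → [24,30); WM=27
i=16 t=28 v=1: → [28,34),[24,30); WM=28
i=17 t=30 v=6: → [28,34); WM=30; [24,30) fires=4
i=18 t=33 v=7: → [32,38),[28,34); WM=33

5 14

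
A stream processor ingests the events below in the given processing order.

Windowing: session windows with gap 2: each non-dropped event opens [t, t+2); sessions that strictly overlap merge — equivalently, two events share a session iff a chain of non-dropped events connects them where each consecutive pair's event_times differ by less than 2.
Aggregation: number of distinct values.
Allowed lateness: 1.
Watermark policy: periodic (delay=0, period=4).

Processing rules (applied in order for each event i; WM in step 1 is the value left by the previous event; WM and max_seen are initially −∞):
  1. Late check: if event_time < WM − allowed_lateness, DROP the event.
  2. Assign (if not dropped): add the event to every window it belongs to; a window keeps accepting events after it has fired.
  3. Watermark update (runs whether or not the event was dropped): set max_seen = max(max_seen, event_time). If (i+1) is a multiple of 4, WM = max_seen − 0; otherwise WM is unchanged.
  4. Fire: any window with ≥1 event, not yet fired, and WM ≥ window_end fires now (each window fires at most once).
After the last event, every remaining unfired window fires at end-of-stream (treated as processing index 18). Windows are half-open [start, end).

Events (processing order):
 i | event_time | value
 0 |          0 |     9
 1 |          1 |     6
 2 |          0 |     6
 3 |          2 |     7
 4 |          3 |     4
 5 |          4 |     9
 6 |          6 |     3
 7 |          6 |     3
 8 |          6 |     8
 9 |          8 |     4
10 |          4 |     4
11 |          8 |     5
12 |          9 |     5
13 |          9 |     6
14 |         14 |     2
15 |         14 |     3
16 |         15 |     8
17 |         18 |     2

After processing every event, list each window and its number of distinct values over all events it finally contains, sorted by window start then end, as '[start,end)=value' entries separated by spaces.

[0,6)=4 [6,8)=2 [8,11)=3 [14,17)=3 [18,20)=1

i=0 t=0 v=9: → [0,2); WM=−∞
i=1 t=1 v=6: → [0,3); WM=−∞
i=2 t=0 v=6: → [0,3); WM=−∞
i=3 t=2 v=7: → [0,4); WM=2
i=4 t=3 v=4: → [0,5); WM=2
i=5 t=4 v=9: → [0,6); WM=2
i=6 t=6 v=3: → [6,8); WM=2
i=7 t=6 v=3: → [6,8); WM=6
i=8 t=6 v=8: → [6,8); WM=6
i=9 t=8 v=4: → [8,10); WM=6
i=10 t=4 v=4: DROP (t<6-1); WM=6
i=11 t=8 v=5: → [8,10); WM=8
i=12 t=9 v=5: → [8,11); WM=8
i=13 t=9 v=6: → [8,11); WM=8
i=14 t=14 v=2: → [14,16); WM=8
i=15 t=14 v=3: → [14,16); WM=14
i=16 t=15 v=8: → [14,17); WM=14
i=17 t=18 v=2: → [18,20); WM=14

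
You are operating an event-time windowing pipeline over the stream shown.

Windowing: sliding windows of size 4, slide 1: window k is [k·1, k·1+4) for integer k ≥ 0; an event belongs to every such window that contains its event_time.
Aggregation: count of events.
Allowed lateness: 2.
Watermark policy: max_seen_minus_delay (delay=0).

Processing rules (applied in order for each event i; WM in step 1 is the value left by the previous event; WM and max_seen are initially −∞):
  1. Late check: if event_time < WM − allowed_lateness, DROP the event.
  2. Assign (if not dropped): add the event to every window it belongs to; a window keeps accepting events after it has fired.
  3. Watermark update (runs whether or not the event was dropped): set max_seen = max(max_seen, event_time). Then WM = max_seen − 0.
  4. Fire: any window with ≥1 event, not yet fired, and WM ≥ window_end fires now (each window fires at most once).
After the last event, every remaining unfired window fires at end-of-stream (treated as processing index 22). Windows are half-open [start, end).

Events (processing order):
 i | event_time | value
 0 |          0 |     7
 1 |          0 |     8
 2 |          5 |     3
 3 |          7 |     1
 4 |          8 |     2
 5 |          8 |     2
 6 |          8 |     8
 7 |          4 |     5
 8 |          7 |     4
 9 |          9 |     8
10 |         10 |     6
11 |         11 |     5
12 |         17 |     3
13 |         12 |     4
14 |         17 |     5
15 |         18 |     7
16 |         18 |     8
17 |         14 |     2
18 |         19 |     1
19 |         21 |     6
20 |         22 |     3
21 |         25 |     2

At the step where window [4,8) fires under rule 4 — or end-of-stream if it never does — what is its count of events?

i=0 t=0 v=7: → [0,4); WM=0
i=1 t=0 v=8: → [0,4); WM=0
i=2 t=5 v=3: → [5,9),[4,8),[3,7),[2,6); WM=5; [0,4) fires=2
i=3 t=7 v=1: → [7,11),[6,10),[5,9),[4,8); WM=7; [2,6) fires=1 [3,7) fires=1
i=4 t=8 v=2: → [8,12),[7,11),[6,10),[5,9); WM=8; [4,8) fires=2
i=5 t=8 v=2: → [8,12),[7,11),[6,10),[5,9); WM=8
i=6 t=8 v=8: → [8,12),[7,11),[6,10),[5,9); WM=8
i=7 t=4 v=5: DROP (t<8-2); WM=8
i=8 t=7 v=4: → [7,11),[6,10),[5,9),[4,8); WM=8
i=9 t=9 v=8: → [9,13),[8,12),[7,11),[6,10); WM=9; [5,9) fires=6
i=10 t=10 v=6: → [10,14),[9,13),[8,12),[7,11); WM=10; [6,10) fires=6
i=11 t=11 v=5: → [11,15),[10,14),[9,13),[8,12); WM=11; [7,11) fires=7
i=12 t=17 v=3: → [17,21),[16,20),[15,19),[14,18); WM=17; [8,12) fires=6 [9,13) fires=3 [10,14) fires=2 [11,15) fires=1
i=13 t=12 v=4: DROP (t<17-2); WM=17
i=14 t=17 v=5: → [17,21),[16,20),[15,19),[14,18); WM=17
i=15 t=18 v=7: → [18,22),[17,21),[16,20),[15,19); WM=18; [14,18) fires=2
i=16 t=18 v=8: → [18,22),[17,21),[16,20),[15,19); WM=18
i=17 t=14 v=2: DROP (t<18-2); WM=18
i=18 t=19 v=1: → [19,23),[18,22),[17,21),[16,20); WM=19; [15,19) fires=4
i=19 t=21 v=6: → [21,25),[20,24),[19,23),[18,22); WM=21; [16,20) fires=5 [17,21) fires=5
i=20 t=22 v=3: → [22,26),[21,25),[20,24),[19,23); WM=22; [18,22) fires=4
i=21 t=25 v=2: → [25,29),[24,28),[23,27),[22,26); WM=25; [19,23) fires=3 [20,24) fires=2 [21,25) fires=2

2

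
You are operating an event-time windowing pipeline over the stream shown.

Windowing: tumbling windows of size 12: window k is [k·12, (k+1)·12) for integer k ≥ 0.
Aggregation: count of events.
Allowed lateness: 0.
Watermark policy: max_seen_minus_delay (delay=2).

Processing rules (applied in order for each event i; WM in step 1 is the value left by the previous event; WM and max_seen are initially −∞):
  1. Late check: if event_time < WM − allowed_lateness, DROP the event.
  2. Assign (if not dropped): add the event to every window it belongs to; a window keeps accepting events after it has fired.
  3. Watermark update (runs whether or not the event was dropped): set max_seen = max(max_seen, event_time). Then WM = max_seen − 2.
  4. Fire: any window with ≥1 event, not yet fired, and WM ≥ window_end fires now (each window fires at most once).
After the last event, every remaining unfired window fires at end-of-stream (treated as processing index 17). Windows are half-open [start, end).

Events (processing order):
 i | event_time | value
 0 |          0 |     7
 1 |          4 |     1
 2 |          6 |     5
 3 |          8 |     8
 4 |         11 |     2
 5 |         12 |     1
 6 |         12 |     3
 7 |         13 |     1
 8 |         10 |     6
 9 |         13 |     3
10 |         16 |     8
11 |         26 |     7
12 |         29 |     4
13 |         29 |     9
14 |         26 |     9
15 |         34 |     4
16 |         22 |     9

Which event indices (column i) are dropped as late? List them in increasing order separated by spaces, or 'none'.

i=0 t=0 v=7: → [0,12); WM=-2
i=1 t=4 v=1: → [0,12); WM=2
i=2 t=6 v=5: → [0,12); WM=4
i=3 t=8 v=8: → [0,12); WM=6
i=4 t=11 v=2: → [0,12); WM=9
i=5 t=12 v=1: → [12,24); WM=10
i=6 t=12 v=3: → [12,24); WM=10
i=7 t=13 v=1: → [12,24); WM=11
i=8 t=10 v=6: DROP (t<11-0); WM=11
i=9 t=13 v=3: → [12,24); WM=11
i=10 t=16 v=8: → [12,24); WM=14; [0,12) fires=5
i=11 t=26 v=7: → [24,36); WM=24; [12,24) fires=5
i=12 t=29 v=4: → [24,36); WM=27
i=13 t=29 v=9: → [24,36); WM=27
i=14 t=26 v=9: DROP (t<27-0); WM=27
i=15 t=34 v=4: → [24,36); WM=32
i=16 t=22 v=9: DROP (t<32-0); WM=32

8 14 16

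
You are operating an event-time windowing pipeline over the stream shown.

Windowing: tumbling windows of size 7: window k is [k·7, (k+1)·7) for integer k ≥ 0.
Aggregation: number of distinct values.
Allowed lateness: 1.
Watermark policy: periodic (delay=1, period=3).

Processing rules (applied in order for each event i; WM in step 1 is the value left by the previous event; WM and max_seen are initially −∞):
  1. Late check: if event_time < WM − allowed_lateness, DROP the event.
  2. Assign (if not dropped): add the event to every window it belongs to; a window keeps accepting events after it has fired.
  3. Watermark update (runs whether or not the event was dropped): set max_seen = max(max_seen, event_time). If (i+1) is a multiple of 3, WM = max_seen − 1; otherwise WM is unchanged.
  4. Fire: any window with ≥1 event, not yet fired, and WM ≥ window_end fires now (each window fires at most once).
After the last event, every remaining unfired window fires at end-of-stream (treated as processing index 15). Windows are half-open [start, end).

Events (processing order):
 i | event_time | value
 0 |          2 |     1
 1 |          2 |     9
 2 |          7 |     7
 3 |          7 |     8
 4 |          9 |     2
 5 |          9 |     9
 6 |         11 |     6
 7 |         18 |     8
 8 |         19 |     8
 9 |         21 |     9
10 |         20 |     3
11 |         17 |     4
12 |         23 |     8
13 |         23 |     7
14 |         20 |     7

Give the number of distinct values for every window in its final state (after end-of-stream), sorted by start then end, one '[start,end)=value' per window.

[0,7)=2 [7,14)=5 [14,21)=4 [21,28)=3

i=0 t=2 v=1: → [0,7); WM=−∞
i=1 t=2 v=9: → [0,7); WM=−∞
i=2 t=7 v=7: → [7,14); WM=6
i=3 t=7 v=8: → [7,14); WM=6
i=4 t=9 v=2: → [7,14); WM=6
i=5 t=9 v=9: → [7,14); WM=8; [0,7) fires=2
i=6 t=11 v=6: → [7,14); WM=8
i=7 t=18 v=8: → [14,21); WM=8
i=8 t=19 v=8: → [14,21); WM=18; [7,14) fires=5
i=9 t=21 v=9: → [21,28); WM=18
i=10 t=20 v=3: → [14,21); WM=18
i=11 t=17 v=4: → [14,21); WM=20
i=12 t=23 v=8: → [21,28); WM=20
i=13 t=23 v=7: → [21,28); WM=20
i=14 t=20 v=7: → [14,21); WM=22; [14,21) fires=4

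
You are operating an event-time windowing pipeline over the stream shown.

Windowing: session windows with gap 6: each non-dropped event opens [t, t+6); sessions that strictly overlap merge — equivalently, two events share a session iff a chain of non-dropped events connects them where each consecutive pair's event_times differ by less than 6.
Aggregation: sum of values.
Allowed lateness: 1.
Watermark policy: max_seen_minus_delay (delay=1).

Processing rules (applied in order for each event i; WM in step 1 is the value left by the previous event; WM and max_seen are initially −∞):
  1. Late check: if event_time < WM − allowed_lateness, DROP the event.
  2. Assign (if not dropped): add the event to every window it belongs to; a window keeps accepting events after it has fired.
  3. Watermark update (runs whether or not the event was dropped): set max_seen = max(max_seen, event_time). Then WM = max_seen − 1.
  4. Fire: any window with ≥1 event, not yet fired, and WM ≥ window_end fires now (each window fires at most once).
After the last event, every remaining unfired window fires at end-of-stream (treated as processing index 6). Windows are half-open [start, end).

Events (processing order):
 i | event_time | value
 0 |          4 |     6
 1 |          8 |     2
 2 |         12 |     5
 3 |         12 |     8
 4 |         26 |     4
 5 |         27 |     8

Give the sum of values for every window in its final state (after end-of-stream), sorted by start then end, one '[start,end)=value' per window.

i=0 t=4 v=6: → [4,10); WM=3
i=1 t=8 v=2: → [4,14); WM=7
i=2 t=12 v=5: → [4,18); WM=11
i=3 t=12 v=8: → [4,18); WM=11
i=4 t=26 v=4: → [26,32); WM=25
i=5 t=27 v=8: → [26,33); WM=26

[4,18)=21 [26,33)=12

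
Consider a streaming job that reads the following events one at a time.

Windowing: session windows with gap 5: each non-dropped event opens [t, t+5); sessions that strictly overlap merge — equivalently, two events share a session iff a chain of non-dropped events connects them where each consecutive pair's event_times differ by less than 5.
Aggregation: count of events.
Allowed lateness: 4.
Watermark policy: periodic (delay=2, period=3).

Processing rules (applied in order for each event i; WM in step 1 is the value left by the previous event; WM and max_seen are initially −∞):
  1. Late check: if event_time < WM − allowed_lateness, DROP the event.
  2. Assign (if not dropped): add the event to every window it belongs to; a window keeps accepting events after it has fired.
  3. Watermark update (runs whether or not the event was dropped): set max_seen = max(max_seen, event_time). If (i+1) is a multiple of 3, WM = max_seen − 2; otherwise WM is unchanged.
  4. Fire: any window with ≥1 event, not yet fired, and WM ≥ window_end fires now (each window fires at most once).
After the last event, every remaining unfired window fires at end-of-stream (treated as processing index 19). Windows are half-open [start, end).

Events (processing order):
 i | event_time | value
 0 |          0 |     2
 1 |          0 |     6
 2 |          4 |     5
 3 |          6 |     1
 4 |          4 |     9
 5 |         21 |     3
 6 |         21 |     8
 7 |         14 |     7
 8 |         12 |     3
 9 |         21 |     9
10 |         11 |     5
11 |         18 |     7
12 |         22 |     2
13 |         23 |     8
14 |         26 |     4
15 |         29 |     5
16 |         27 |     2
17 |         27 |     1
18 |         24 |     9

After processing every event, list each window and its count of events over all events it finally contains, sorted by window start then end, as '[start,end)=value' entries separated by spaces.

i=0 t=0 v=2: → [0,5); WM=−∞
i=1 t=0 v=6: → [0,5); WM=−∞
i=2 t=4 v=5: → [0,9); WM=2
i=3 t=6 v=1: → [0,11); WM=2
i=4 t=4 v=9: → [0,11); WM=2
i=5 t=21 v=3: → [21,26); WM=19
i=6 t=21 v=8: → [21,26); WM=19
i=7 t=14 v=7: DROP (t<19-4); WM=19
i=8 t=12 v=3: DROP (t<19-4); WM=19
i=9 t=21 v=9: → [21,26); WM=19
i=10 t=11 v=5: DROP (t<19-4); WM=19
i=11 t=18 v=7: → [18,26); WM=19
i=12 t=22 v=2: → [18,27); WM=19
i=13 t=23 v=8: → [18,28); WM=19
i=14 t=26 v=4: → [18,31); WM=24
i=15 t=29 v=5: → [18,34); WM=24
i=16 t=27 v=2: → [18,34); WM=24
i=17 t=27 v=1: → [18,34); WM=27
i=18 t=24 v=9: → [18,34); WM=27

[0,11)=5 [18,34)=11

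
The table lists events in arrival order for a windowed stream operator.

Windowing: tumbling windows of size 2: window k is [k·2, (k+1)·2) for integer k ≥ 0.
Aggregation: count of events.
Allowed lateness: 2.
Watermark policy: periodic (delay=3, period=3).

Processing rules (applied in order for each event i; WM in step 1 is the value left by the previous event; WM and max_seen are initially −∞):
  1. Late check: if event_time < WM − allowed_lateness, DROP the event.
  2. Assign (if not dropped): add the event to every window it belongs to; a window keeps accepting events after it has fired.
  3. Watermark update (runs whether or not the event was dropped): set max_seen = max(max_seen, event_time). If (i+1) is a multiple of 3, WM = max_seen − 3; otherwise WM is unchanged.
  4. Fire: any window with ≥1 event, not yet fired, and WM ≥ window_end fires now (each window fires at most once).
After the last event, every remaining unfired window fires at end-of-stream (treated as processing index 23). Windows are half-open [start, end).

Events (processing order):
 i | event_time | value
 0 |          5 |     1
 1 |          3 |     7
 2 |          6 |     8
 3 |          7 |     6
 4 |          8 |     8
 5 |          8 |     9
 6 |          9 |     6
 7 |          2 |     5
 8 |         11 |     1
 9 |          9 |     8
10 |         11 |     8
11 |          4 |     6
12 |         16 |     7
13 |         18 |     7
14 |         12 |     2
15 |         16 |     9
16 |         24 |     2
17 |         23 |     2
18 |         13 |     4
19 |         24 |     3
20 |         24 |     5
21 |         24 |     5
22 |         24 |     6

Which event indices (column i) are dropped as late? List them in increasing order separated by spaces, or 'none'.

7 11 18

i=0 t=5 v=1: → [4,6); WM=−∞
i=1 t=3 v=7: → [2,4); WM=−∞
i=2 t=6 v=8: → [6,8); WM=3
i=3 t=7 v=6: → [6,8); WM=3
i=4 t=8 v=8: → [8,10); WM=3
i=5 t=8 v=9: → [8,10); WM=5; [2,4) fires=1
i=6 t=9 v=6: → [8,10); WM=5
i=7 t=2 v=5: DROP (t<5-2); WM=5
i=8 t=11 v=1: → [10,12); WM=8; [4,6) fires=1 [6,8) fires=2
i=9 t=9 v=8: → [8,10); WM=8
i=10 t=11 v=8: → [10,12); WM=8
i=11 t=4 v=6: DROP (t<8-2); WM=8
i=12 t=16 v=7: → [16,18); WM=8
i=13 t=18 v=7: → [18,20); WM=8
i=14 t=12 v=2: → [12,14); WM=15; [8,10) fires=4 [10,12) fires=2 [12,14) fires=1
i=15 t=16 v=9: → [16,18); WM=15
i=16 t=24 v=2: → [24,26); WM=15
i=17 t=23 v=2: → [22,24); WM=21; [16,18) fires=2 [18,20) fires=1
i=18 t=13 v=4: DROP (t<21-2); WM=21
i=19 t=24 v=3: → [24,26); WM=21
i=20 t=24 v=5: → [24,26); WM=21
i=21 t=24 v=5: → [24,26); WM=21
i=22 t=24 v=6: → [24,26); WM=21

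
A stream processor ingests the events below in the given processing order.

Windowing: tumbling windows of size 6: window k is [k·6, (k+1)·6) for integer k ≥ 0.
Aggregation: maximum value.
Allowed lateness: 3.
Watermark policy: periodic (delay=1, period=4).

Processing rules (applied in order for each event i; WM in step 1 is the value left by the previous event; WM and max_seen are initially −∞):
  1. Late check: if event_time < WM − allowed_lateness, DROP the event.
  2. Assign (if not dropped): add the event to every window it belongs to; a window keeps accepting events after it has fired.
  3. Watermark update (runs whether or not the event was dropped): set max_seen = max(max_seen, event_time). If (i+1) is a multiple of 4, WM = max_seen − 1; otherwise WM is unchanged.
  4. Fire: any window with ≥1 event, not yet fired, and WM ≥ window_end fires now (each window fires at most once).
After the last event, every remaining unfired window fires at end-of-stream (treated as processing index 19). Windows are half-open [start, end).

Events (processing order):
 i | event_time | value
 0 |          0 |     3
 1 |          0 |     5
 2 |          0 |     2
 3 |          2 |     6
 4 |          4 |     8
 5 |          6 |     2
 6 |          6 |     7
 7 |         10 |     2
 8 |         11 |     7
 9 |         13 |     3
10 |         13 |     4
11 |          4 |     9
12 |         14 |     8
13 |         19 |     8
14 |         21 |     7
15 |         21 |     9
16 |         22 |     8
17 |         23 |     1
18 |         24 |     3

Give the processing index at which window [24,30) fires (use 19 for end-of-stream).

19

i=0 t=0 v=3: → [0,6); WM=−∞
i=1 t=0 v=5: → [0,6); WM=−∞
i=2 t=0 v=2: → [0,6); WM=−∞
i=3 t=2 v=6: → [0,6); WM=1
i=4 t=4 v=8: → [0,6); WM=1
i=5 t=6 v=2: → [6,12); WM=1
i=6 t=6 v=7: → [6,12); WM=1
i=7 t=10 v=2: → [6,12); WM=9; [0,6) fires=8
i=8 t=11 v=7: → [6,12); WM=9
i=9 t=13 v=3: → [12,18); WM=9
i=10 t=13 v=4: → [12,18); WM=9
i=11 t=4 v=9: DROP (t<9-3); WM=12; [6,12) fires=7
i=12 t=14 v=8: → [12,18); WM=12
i=13 t=19 v=8: → [18,24); WM=12
i=14 t=21 v=7: → [18,24); WM=12
i=15 t=21 v=9: → [18,24); WM=20; [12,18) fires=8
i=16 t=22 v=8: → [18,24); WM=20
i=17 t=23 v=1: → [18,24); WM=20
i=18 t=24 v=3: → [24,30); WM=20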